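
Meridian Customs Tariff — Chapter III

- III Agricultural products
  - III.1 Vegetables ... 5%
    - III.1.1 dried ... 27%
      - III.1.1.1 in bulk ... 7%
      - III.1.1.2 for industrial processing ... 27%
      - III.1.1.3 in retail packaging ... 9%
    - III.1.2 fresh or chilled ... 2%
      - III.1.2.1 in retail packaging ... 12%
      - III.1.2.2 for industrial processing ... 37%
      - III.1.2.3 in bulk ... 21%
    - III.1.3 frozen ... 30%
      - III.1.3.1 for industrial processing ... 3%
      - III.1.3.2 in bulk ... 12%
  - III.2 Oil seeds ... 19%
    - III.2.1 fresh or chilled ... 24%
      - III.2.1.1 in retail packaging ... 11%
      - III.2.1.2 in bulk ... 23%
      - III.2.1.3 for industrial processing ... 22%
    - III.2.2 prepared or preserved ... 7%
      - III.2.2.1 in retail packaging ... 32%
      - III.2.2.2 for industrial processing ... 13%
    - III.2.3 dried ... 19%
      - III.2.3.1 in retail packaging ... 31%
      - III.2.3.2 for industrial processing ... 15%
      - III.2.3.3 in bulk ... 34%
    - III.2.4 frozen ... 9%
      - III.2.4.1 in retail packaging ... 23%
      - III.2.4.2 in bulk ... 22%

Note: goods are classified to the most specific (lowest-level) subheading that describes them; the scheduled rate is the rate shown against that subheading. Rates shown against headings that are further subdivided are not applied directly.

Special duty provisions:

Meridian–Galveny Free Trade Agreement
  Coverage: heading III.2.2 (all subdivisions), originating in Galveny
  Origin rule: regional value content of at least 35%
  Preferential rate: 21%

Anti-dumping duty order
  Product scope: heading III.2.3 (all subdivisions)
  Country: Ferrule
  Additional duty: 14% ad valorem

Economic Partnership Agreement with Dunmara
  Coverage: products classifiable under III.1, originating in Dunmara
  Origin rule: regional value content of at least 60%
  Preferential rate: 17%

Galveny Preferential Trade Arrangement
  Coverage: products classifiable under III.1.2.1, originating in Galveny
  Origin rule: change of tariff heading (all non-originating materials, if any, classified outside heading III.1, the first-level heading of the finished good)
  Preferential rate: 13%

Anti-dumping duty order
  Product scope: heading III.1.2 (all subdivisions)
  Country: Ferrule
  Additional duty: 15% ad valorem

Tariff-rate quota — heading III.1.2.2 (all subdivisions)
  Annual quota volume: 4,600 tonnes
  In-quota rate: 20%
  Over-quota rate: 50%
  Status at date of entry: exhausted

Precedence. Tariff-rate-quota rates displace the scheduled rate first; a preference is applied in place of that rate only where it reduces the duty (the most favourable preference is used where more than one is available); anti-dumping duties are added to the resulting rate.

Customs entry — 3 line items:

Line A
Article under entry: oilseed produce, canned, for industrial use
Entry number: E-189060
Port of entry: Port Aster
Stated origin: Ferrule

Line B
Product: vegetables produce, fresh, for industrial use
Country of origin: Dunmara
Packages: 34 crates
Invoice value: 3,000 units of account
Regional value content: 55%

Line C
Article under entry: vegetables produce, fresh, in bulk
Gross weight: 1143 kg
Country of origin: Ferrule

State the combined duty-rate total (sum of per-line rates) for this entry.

Line A: oilseed → III.2; canned → III.2.2; for industrial use → III.2.2.2. Scheduled 13%. No special measure applies. → 13%.
Line B: vegetables → III.1; fresh → III.1.2; for industrial use → III.1.2.2. Scheduled 37%. quota on III.1.2.2 exhausted → over-quota 50%; Dunmara agreement on III.1: RVC < 60%. → 50%.
Line C: vegetables → III.1; fresh → III.1.2; in bulk → III.1.2.3. Scheduled 21%. anti-dumping (Ferrule, III.1.2): +15%; total 21% + 15% = 36%. → 36%.
Sum: 13% + 50% + 36% = 99%.

99%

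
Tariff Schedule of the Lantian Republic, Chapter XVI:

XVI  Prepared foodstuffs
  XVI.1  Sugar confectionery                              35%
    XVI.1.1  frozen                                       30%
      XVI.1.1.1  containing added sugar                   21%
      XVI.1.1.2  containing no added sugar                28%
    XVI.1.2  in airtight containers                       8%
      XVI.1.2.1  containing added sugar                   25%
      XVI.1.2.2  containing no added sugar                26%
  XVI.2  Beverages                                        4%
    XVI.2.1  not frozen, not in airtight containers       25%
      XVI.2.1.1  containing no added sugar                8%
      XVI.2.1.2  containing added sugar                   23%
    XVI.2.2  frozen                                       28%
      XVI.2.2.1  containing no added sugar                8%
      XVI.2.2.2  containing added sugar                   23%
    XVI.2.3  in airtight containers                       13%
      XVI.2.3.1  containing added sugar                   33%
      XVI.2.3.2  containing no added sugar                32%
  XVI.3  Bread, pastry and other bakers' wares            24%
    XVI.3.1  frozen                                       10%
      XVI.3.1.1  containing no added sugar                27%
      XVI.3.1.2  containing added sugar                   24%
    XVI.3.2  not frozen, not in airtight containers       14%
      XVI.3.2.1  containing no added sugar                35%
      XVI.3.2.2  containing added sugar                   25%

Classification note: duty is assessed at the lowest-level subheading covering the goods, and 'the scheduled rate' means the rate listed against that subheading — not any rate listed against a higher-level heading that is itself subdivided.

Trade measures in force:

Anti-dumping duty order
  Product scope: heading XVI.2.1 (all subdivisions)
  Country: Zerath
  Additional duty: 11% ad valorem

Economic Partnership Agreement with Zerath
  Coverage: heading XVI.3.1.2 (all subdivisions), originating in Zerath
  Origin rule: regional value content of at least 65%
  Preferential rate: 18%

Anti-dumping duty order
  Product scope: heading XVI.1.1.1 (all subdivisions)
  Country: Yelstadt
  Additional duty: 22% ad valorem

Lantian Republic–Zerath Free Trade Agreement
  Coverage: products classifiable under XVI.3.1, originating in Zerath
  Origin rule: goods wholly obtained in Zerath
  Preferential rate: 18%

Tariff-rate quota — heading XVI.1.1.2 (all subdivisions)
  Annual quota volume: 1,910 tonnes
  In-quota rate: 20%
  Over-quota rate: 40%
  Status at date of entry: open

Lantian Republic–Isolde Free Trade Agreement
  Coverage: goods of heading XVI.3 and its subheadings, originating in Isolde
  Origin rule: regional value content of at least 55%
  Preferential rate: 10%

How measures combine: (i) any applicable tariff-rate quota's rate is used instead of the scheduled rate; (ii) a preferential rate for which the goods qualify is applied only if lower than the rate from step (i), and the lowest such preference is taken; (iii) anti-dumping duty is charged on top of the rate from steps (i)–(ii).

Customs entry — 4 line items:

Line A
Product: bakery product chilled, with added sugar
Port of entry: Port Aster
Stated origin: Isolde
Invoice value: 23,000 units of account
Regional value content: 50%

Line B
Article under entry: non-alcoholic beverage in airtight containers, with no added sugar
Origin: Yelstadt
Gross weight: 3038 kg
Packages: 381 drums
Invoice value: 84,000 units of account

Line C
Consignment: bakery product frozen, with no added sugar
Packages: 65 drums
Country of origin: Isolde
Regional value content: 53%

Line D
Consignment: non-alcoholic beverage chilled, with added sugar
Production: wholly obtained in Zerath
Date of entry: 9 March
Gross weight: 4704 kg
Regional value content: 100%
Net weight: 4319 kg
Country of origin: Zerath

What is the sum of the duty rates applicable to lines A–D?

118%

Line A: bakery product → XVI.3; chilled → XVI.3.2; with added sugar → XVI.3.2.2. Scheduled 25%. Isolde agreement on XVI.3: RVC < 55%. → 25%.
Line B: non-alcoholic beverage → XVI.2; in airtight containers → XVI.2.3; with no added sugar → XVI.2.3.2. Scheduled 32%. No special measure applies. → 32%.
Line C: bakery product → XVI.3; frozen → XVI.3.1; with no added sugar → XVI.3.1.1. Scheduled 27%. Isolde agreement on XVI.3: RVC < 55%. → 27%.
Line D: non-alcoholic beverage → XVI.2; chilled → XVI.2.1; with added sugar → XVI.2.1.2. Scheduled 23%. Zerath agreement on XVI.3.1.2: XVI.2.1.2 not covered; Zerath agreement on XVI.3.1: XVI.2.1.2 not covered; anti-dumping (Zerath, XVI.2.1): +11%; total 23% + 11% = 34%. → 34%.
Sum: 25% + 32% + 27% + 34% = 118%.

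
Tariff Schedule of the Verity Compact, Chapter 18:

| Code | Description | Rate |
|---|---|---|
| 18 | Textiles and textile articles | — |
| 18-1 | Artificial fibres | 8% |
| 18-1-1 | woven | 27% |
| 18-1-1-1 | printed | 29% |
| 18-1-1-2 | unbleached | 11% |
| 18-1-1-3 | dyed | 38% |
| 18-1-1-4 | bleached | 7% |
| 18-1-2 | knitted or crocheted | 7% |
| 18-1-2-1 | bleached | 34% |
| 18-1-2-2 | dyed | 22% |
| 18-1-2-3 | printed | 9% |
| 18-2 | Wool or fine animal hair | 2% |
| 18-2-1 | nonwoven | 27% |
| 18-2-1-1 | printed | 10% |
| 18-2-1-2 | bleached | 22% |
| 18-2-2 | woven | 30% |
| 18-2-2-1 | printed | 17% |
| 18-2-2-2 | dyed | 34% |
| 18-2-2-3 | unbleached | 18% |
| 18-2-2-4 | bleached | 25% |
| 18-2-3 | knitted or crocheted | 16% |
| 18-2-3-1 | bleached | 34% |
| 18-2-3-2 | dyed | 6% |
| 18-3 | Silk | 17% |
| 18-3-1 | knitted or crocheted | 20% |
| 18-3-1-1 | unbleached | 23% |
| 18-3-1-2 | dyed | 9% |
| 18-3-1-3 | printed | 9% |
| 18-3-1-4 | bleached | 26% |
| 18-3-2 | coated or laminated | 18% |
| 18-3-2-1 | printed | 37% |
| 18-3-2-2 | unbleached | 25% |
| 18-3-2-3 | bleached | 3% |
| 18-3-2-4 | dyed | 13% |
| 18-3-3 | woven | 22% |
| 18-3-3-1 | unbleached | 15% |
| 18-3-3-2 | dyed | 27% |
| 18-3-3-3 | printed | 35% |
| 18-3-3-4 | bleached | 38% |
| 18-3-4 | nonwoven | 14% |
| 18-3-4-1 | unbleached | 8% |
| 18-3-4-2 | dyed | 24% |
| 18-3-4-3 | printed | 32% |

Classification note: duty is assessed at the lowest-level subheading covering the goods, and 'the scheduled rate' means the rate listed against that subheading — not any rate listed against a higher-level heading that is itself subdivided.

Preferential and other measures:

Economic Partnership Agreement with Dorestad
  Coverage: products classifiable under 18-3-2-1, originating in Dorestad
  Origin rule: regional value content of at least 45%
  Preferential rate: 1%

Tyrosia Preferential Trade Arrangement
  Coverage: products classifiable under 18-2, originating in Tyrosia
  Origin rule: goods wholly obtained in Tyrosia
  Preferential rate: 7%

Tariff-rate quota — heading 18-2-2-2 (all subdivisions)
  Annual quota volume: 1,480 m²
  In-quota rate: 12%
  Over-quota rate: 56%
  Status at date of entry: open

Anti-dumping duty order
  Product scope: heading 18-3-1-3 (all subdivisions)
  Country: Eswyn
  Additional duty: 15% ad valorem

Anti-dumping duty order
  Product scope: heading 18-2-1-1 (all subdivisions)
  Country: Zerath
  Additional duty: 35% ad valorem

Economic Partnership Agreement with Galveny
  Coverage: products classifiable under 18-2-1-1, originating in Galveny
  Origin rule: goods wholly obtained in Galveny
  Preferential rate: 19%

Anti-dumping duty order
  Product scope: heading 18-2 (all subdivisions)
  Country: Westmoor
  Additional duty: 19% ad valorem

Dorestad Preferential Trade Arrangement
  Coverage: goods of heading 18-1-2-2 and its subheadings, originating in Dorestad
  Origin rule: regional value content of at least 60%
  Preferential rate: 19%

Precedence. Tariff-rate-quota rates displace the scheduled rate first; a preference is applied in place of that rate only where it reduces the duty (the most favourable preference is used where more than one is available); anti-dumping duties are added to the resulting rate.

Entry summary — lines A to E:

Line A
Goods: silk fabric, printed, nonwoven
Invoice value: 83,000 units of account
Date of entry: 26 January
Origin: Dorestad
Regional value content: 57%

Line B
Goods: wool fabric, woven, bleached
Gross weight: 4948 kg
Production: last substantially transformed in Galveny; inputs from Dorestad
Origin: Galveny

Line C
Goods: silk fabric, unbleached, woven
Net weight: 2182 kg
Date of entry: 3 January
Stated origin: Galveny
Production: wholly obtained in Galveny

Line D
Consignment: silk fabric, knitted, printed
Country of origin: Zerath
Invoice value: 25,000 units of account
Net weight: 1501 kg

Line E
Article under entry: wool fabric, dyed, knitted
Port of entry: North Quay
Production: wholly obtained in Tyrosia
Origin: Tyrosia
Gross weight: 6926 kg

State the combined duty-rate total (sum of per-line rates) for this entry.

Line A: silk → 18-3; nonwoven → 18-3-4; printed → 18-3-4-3. Scheduled 32%. Dorestad agreement on 18-3-2-1: 18-3-4-3 not covered; Dorestad agreement on 18-1-2-2: 18-3-4-3 not covered. → 32%.
Line B: wool → 18-2; woven → 18-2-2; bleached → 18-2-2-4. Scheduled 25%. Galveny agreement on 18-2-1-1: 18-2-2-4 not covered. → 25%.
Line C: silk → 18-3; woven → 18-3-3; unbleached → 18-3-3-1. Scheduled 15%. Galveny agreement on 18-2-1-1: 18-3-3-1 not covered. → 15%.
Line D: silk → 18-3; knitted → 18-3-1; printed → 18-3-1-3. Scheduled 9%. No special measure applies. → 9%.
Line E: wool → 18-2; knitted → 18-2-3; dyed → 18-2-3-2. Scheduled 6%. Tyrosia agreement on 18-2: wholly obtained → 7% available; preference 7% not lower than 6% → no reduction. → 6%.
Sum: 32% + 25% + 15% + 9% + 6% = 87%.

87%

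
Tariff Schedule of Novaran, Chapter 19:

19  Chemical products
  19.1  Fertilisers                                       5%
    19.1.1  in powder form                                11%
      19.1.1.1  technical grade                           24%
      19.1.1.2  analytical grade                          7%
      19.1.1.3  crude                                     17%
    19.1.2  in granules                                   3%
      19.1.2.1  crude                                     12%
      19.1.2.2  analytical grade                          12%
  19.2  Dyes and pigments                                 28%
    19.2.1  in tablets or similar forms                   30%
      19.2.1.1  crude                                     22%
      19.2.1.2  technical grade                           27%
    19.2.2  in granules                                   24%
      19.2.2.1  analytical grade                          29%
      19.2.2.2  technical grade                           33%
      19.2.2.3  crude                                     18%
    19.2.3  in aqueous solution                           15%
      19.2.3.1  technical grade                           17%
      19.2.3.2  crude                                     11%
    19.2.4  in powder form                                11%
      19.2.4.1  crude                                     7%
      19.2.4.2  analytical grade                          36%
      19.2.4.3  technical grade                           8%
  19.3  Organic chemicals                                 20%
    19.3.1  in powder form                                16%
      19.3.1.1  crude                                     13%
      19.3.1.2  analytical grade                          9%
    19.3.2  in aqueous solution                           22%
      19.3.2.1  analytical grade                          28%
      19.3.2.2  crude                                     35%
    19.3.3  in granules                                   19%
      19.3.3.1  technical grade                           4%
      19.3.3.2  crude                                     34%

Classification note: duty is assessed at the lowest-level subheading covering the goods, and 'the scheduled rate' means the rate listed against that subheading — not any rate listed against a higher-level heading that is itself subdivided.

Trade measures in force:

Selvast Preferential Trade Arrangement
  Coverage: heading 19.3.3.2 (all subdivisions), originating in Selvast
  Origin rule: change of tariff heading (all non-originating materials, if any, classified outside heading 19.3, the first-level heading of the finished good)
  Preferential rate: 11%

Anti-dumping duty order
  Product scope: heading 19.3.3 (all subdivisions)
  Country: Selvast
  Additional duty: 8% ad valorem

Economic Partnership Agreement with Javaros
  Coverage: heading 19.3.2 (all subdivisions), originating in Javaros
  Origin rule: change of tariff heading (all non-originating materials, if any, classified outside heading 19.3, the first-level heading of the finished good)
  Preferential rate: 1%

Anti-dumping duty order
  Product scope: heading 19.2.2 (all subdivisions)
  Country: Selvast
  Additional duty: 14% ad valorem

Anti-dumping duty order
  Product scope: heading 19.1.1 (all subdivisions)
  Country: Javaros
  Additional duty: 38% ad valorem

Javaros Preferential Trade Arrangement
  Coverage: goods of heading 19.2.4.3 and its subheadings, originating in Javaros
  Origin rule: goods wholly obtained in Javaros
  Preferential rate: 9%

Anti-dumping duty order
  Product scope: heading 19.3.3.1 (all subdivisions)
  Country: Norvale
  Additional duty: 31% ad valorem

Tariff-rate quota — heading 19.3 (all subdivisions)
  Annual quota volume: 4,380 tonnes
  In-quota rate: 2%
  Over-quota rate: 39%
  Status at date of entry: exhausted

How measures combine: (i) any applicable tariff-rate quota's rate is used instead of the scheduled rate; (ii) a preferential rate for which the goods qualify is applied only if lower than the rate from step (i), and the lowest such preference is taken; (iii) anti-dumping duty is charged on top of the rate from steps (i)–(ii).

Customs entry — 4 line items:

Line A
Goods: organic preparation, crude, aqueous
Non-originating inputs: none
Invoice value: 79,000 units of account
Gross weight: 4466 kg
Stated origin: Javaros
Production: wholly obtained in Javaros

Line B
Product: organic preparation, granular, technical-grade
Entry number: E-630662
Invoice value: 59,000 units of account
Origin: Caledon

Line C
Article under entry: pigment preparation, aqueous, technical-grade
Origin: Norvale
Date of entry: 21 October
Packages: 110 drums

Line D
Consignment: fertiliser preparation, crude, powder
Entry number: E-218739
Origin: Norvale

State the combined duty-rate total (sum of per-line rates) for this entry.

74%

Line A: organic → 19.3; aqueous → 19.3.2; crude → 19.3.2.2. Scheduled 35%. quota on 19.3 exhausted → over-quota 39%; Javaros agreement on 19.3.2: CTH met → 1% available; Javaros agreement on 19.2.4.3: 19.3.2.2 not covered; preferential 1%. → 1%.
Line B: organic → 19.3; granular → 19.3.3; technical-grade → 19.3.3.1. Scheduled 4%. quota on 19.3 exhausted → over-quota 39%. → 39%.
Line C: pigment → 19.2; aqueous → 19.2.3; technical-grade → 19.2.3.1. Scheduled 17%. No special measure applies. → 17%.
Line D: fertiliser → 19.1; powder → 19.1.1; crude → 19.1.1.3. Scheduled 17%. No special measure applies. → 17%.
Sum: 1% + 39% + 17% + 17% = 74%.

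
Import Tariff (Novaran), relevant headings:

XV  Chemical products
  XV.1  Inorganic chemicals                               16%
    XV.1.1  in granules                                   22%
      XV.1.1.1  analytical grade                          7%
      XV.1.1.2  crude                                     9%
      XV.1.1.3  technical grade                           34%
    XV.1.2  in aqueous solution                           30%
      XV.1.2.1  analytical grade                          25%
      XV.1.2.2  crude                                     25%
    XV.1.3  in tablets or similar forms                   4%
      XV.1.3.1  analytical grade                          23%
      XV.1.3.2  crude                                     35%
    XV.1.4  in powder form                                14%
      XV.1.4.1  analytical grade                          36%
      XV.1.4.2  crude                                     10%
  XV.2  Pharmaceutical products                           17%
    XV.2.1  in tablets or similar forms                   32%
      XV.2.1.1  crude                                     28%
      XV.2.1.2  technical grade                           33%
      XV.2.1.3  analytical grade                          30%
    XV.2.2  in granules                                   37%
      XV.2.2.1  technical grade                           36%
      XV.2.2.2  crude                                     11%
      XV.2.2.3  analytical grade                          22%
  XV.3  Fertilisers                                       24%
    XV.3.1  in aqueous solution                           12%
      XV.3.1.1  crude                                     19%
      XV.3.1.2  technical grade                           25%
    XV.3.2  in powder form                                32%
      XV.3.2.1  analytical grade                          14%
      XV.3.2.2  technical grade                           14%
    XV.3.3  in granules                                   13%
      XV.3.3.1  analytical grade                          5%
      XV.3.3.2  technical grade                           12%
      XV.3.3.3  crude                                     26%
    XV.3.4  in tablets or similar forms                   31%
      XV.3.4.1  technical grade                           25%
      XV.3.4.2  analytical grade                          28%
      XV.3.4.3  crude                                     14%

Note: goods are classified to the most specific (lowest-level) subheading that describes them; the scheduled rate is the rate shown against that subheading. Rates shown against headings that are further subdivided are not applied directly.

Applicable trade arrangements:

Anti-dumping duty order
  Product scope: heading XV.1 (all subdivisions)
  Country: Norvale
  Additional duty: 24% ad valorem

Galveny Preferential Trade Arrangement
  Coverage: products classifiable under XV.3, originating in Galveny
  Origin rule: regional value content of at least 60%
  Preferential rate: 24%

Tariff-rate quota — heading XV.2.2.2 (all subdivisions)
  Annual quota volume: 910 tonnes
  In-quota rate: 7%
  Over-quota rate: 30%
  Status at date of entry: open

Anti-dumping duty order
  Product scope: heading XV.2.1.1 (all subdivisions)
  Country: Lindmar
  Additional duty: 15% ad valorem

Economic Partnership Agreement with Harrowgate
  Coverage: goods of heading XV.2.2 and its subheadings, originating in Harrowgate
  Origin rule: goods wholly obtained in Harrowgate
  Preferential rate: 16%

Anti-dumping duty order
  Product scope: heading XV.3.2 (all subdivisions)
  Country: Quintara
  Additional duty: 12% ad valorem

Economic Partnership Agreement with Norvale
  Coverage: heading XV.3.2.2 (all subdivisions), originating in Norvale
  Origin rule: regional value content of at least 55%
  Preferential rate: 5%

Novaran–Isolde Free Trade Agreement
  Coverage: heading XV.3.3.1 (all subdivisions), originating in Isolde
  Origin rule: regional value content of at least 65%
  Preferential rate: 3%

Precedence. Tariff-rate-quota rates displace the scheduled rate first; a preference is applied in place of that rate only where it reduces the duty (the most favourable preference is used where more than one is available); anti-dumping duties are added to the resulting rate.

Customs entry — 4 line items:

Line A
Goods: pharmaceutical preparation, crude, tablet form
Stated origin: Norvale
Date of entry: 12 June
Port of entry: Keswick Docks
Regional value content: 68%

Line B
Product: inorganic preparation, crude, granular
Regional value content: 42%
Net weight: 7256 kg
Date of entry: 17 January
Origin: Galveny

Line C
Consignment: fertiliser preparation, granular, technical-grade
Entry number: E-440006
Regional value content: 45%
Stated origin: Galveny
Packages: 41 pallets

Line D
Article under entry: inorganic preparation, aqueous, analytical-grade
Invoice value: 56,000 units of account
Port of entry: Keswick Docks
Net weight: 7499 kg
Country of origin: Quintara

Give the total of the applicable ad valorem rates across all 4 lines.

74%

Line A: pharmaceutical → XV.2; tablet form → XV.2.1; crude → XV.2.1.1. Scheduled 28%. Norvale agreement on XV.3.2.2: XV.2.1.1 not covered. → 28%.
Line B: inorganic → XV.1; granular → XV.1.1; crude → XV.1.1.2. Scheduled 9%. Galveny agreement on XV.3: XV.1.1.2 not covered. → 9%.
Line C: fertiliser → XV.3; granular → XV.3.3; technical-grade → XV.3.3.2. Scheduled 12%. Galveny agreement on XV.3: RVC < 60%. → 12%.
Line D: inorganic → XV.1; aqueous → XV.1.2; analytical-grade → XV.1.2.1. Scheduled 25%. No special measure applies. → 25%.
Sum: 28% + 9% + 12% + 25% = 74%.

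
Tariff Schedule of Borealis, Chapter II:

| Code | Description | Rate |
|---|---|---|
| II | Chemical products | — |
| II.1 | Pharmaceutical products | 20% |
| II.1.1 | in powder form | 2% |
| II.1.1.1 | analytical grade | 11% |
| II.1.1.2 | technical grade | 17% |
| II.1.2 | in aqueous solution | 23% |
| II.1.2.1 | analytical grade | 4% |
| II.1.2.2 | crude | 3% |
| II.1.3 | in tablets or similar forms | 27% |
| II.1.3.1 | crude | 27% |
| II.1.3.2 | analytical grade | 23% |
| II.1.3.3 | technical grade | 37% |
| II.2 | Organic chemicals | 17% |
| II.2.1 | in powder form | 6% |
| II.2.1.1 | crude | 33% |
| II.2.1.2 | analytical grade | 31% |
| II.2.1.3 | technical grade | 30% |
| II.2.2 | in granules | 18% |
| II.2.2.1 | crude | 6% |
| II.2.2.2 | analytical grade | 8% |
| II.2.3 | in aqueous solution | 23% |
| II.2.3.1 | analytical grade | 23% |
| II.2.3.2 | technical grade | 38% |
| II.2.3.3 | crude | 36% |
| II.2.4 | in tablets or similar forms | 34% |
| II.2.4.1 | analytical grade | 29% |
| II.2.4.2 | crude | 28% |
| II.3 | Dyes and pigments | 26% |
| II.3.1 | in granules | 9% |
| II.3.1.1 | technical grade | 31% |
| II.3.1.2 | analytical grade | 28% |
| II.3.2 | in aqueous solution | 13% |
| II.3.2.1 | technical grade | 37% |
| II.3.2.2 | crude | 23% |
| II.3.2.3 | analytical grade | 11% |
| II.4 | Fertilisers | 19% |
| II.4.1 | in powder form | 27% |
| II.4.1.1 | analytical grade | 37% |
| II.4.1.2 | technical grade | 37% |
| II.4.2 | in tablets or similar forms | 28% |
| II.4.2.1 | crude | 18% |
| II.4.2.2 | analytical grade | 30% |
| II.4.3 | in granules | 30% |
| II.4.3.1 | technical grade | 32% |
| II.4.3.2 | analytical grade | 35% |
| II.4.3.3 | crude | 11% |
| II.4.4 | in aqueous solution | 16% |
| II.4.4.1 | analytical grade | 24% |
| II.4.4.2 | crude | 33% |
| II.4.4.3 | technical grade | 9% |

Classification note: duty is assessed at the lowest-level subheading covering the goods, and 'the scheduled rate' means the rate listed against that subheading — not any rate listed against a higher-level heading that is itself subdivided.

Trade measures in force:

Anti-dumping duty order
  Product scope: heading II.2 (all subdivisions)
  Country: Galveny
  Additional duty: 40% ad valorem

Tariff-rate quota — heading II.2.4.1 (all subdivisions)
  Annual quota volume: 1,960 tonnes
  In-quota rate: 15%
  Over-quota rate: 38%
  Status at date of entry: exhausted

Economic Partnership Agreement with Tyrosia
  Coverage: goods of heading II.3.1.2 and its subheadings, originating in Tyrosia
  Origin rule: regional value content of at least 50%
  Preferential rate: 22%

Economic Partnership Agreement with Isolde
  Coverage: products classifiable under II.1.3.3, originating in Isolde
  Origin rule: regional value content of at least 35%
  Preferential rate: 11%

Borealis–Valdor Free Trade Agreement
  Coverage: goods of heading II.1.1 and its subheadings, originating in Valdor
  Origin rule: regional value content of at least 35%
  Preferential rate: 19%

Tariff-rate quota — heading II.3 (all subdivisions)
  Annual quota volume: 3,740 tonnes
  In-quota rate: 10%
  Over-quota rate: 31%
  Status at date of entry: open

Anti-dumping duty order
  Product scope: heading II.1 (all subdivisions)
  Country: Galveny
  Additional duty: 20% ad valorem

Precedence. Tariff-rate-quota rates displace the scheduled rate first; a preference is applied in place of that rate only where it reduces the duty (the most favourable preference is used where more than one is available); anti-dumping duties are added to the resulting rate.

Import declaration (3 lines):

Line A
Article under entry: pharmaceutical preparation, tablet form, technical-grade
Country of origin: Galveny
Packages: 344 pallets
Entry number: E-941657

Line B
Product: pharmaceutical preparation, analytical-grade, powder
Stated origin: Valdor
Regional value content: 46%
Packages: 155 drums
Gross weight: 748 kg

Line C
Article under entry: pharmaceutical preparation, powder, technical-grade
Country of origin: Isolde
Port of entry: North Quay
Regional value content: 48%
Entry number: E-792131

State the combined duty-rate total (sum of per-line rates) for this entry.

85%

Line A: pharmaceutical → II.1; tablet form → II.1.3; technical-grade → II.1.3.3. Scheduled 37%. anti-dumping (Galveny, II.1): +20%; total 37% + 20% = 57%. → 57%.
Line B: pharmaceutical → II.1; powder → II.1.1; analytical-grade → II.1.1.1. Scheduled 11%. Valdor agreement on II.1.1: RVC ≥ 35% → 19% available; preference 19% not lower than 11% → no reduction. → 11%.
Line C: pharmaceutical → II.1; powder → II.1.1; technical-grade → II.1.1.2. Scheduled 17%. Isolde agreement on II.1.3.3: II.1.1.2 not covered. → 17%.
Sum: 57% + 11% + 17% = 85%.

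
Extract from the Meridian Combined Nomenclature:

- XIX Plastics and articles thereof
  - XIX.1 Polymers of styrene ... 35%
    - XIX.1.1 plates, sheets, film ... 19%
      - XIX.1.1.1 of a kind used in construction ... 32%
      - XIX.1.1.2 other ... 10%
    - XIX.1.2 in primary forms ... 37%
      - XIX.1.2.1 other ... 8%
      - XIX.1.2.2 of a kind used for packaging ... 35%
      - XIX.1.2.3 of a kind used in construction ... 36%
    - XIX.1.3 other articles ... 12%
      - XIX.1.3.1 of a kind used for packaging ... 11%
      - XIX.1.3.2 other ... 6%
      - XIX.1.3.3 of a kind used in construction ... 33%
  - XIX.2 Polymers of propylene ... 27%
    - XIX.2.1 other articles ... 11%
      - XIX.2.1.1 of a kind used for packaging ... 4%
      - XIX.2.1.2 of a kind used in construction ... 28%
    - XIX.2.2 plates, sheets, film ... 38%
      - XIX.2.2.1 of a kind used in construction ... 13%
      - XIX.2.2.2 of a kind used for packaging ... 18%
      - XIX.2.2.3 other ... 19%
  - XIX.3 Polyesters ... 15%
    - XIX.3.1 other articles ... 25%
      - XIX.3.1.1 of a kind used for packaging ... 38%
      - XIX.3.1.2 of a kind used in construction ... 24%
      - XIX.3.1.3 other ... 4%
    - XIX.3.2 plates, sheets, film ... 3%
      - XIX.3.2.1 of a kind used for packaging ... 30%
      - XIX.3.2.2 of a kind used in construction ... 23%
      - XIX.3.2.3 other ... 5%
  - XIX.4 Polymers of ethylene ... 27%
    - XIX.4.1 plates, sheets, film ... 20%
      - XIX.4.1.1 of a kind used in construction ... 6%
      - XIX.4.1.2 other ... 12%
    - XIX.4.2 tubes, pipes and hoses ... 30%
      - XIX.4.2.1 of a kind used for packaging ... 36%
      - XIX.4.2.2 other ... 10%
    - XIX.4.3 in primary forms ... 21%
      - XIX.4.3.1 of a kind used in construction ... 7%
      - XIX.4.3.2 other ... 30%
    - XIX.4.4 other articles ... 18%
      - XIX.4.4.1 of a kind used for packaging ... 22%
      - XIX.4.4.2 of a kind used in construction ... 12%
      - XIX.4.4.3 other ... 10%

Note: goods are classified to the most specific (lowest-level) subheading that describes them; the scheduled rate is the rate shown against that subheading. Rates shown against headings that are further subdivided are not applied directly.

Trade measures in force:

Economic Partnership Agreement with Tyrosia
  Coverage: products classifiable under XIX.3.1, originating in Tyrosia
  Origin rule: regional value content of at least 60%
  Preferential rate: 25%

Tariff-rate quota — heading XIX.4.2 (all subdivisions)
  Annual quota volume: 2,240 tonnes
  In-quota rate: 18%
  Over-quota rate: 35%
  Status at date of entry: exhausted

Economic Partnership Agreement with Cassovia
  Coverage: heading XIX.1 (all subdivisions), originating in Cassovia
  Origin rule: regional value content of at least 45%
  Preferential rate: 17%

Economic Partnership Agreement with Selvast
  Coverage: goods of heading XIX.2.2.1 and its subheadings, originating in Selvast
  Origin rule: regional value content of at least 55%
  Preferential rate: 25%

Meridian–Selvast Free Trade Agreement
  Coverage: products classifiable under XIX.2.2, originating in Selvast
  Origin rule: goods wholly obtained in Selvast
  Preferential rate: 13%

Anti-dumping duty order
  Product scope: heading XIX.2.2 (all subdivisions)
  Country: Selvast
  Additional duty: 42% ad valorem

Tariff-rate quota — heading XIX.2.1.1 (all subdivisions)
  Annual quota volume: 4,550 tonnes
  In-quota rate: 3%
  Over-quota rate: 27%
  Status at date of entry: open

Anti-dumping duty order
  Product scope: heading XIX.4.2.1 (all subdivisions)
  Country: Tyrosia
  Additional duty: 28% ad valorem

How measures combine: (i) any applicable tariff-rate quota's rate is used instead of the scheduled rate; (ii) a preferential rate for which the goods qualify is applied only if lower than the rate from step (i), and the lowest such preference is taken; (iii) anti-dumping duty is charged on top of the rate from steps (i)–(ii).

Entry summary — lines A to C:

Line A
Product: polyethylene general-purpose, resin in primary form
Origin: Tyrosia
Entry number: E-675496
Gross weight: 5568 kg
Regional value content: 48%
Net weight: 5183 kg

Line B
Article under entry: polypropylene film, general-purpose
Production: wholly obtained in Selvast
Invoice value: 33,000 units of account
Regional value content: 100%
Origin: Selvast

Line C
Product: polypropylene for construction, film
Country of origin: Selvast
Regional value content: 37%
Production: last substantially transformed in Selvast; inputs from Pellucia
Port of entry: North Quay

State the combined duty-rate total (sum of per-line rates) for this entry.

Line A: polyethylene → XIX.4; resin in primary form → XIX.4.3; general-purpose → XIX.4.3.2. Scheduled 30%. Tyrosia agreement on XIX.3.1: XIX.4.3.2 not covered. → 30%.
Line B: polypropylene → XIX.2; film → XIX.2.2; general-purpose → XIX.2.2.3. Scheduled 19%. Selvast agreement on XIX.2.2.1: XIX.2.2.3 not covered; Selvast agreement on XIX.2.2: wholly obtained → 13% available; preferential 13%; anti-dumping (Selvast, XIX.2.2): +42%; total 13% + 42% = 55%. → 55%.
Line C: polypropylene → XIX.2; film → XIX.2.2; for construction → XIX.2.2.1. Scheduled 13%. Selvast agreement on XIX.2.2.1: RVC < 55%; Selvast agreement on XIX.2.2: not wholly obtained; anti-dumping (Selvast, XIX.2.2): +42%; total 13% + 42% = 55%. → 55%.
Sum: 30% + 55% + 55% = 140%.

140%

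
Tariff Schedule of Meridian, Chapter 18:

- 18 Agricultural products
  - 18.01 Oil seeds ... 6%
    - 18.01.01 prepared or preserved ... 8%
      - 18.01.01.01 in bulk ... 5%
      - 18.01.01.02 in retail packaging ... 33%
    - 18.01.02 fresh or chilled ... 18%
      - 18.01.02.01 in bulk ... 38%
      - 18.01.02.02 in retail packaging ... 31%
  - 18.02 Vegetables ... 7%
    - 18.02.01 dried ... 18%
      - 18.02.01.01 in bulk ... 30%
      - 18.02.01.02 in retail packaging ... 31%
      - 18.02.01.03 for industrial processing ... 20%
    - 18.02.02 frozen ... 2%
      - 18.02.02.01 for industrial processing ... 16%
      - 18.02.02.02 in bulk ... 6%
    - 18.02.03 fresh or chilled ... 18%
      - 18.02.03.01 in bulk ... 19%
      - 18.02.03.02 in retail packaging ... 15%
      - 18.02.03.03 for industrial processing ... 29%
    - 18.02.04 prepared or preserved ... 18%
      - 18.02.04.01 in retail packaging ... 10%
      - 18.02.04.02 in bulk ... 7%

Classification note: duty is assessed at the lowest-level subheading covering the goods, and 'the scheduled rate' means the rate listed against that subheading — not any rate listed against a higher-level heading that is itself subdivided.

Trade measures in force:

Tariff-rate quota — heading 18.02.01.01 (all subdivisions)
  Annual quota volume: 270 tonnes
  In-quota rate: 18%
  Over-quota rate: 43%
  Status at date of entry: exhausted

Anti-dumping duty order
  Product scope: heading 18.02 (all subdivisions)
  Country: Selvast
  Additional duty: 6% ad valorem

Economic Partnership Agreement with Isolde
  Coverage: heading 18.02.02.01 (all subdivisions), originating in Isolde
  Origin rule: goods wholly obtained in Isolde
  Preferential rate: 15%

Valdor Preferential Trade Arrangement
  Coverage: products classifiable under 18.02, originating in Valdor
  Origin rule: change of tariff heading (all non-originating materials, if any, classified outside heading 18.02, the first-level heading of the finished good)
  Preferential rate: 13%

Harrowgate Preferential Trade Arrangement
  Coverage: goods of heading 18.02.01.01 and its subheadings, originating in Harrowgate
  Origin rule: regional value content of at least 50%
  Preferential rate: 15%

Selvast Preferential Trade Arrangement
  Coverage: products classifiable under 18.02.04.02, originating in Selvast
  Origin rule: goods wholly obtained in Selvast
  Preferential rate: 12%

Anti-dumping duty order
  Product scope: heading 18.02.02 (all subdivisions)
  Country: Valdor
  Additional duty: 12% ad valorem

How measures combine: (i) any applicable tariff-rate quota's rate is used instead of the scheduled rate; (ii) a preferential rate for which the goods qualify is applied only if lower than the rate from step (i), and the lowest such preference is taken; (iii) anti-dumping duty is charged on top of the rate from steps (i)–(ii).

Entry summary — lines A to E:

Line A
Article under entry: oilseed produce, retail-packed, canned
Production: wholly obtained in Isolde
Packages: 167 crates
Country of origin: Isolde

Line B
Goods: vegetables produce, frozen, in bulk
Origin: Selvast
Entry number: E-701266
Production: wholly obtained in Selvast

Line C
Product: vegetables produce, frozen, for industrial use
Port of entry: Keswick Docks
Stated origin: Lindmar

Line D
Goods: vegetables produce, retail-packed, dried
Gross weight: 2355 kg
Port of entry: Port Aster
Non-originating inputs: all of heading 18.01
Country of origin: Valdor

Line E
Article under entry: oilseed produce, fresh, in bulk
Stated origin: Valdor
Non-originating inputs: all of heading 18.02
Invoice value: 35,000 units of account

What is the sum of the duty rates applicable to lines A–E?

Line A: oilseed → 18.01; canned → 18.01.01; retail-packed → 18.01.01.02. Scheduled 33%. Isolde agreement on 18.02.02.01: 18.01.01.02 not covered. → 33%.
Line B: vegetables → 18.02; frozen → 18.02.02; in bulk → 18.02.02.02. Scheduled 6%. Selvast agreement on 18.02.04.02: 18.02.02.02 not covered; anti-dumping (Selvast, 18.02): +6%; total 6% + 6% = 12%. → 12%.
Line C: vegetables → 18.02; frozen → 18.02.02; for industrial use → 18.02.02.01. Scheduled 16%. No special measure applies. → 16%.
Line D: vegetables → 18.02; dried → 18.02.01; retail-packed → 18.02.01.02. Scheduled 31%. Valdor agreement on 18.02: CTH met → 13% available; preferential 13%. → 13%.
Line E: oilseed → 18.01; fresh → 18.01.02; in bulk → 18.01.02.01. Scheduled 38%. Valdor agreement on 18.02: 18.01.02.01 not covered. → 38%.
Sum: 33% + 12% + 16% + 13% + 38% = 112%.

112%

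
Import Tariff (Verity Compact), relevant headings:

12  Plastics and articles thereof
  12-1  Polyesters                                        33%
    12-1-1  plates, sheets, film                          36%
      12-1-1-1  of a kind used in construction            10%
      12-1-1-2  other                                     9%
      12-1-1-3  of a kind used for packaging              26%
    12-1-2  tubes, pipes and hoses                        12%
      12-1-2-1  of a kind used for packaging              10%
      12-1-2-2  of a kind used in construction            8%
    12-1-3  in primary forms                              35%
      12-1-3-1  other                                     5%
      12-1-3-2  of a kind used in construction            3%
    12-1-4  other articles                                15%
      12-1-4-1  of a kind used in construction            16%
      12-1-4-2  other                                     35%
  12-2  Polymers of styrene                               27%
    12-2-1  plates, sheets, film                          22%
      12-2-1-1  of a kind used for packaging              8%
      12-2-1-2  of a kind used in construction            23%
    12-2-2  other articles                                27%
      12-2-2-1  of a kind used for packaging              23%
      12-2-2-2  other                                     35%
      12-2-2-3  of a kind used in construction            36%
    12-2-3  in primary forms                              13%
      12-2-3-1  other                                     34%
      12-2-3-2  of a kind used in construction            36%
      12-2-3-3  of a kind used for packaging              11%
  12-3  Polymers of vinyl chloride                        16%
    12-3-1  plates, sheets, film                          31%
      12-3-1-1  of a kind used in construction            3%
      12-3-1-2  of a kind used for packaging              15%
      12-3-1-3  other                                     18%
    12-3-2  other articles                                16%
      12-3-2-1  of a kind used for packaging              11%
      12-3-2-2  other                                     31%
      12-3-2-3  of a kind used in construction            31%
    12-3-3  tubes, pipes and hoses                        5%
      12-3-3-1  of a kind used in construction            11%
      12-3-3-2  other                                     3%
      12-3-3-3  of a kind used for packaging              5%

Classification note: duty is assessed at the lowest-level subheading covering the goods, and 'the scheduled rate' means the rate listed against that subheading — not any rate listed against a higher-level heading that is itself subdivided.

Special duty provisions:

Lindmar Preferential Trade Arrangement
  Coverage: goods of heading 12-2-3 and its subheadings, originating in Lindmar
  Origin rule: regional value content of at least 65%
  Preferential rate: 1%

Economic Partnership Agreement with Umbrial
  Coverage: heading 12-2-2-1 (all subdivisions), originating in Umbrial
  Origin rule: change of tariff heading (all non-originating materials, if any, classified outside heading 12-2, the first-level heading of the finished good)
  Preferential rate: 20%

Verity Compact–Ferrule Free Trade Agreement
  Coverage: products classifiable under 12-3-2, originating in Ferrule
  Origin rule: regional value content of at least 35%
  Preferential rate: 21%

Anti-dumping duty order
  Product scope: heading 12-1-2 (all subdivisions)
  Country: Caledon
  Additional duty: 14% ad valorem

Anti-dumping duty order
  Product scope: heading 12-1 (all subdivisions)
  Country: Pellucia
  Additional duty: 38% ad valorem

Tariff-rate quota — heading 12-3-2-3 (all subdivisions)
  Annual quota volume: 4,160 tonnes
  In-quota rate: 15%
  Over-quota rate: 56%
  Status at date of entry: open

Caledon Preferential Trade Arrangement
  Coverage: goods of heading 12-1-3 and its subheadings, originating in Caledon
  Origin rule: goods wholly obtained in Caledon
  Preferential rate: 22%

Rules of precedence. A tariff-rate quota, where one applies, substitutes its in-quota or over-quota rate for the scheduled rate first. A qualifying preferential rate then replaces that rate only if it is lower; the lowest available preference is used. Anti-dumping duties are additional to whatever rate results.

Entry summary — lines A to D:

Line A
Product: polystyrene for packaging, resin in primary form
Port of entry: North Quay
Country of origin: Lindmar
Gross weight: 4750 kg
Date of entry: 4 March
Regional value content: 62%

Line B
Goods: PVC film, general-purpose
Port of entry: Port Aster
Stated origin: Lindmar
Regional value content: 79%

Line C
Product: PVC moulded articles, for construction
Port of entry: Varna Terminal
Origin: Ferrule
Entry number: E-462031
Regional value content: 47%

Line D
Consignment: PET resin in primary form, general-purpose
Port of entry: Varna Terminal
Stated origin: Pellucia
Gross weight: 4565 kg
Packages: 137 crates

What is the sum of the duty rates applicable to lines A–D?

87%

Line A: polystyrene → 12-2; resin in primary form → 12-2-3; for packaging → 12-2-3-3. Scheduled 11%. Lindmar agreement on 12-2-3: RVC < 65%. → 11%.
Line B: PVC → 12-3; film → 12-3-1; general-purpose → 12-3-1-3. Scheduled 18%. Lindmar agreement on 12-2-3: 12-3-1-3 not covered. → 18%.
Line C: PVC → 12-3; moulded articles → 12-3-2; for construction → 12-3-2-3. Scheduled 31%. quota on 12-3-2-3 open → in-quota 15%; Ferrule agreement on 12-3-2: RVC ≥ 35% → 21% available; preference 21% not lower than 15% → no reduction. → 15%.
Line D: PET → 12-1; resin in primary form → 12-1-3; general-purpose → 12-1-3-1. Scheduled 5%. anti-dumping (Pellucia, 12-1): +38%; total 5% + 38% = 43%. → 43%.
Sum: 11% + 18% + 15% + 43% = 87%.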